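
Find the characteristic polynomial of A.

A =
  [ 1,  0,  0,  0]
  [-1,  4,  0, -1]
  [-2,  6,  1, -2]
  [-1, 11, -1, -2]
x^4 - 4*x^3 + 6*x^2 - 4*x + 1

Expanding det(x·I − A) (e.g. by cofactor expansion or by noting that A is similar to its Jordan form J, which has the same characteristic polynomial as A) gives
  χ_A(x) = x^4 - 4*x^3 + 6*x^2 - 4*x + 1
which factors as (x - 1)^4. The eigenvalues (with algebraic multiplicities) are λ = 1 with multiplicity 4.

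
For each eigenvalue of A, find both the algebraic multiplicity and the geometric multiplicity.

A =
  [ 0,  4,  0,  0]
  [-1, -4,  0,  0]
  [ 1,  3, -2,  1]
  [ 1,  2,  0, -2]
λ = -2: alg = 4, geom = 2

Step 1 — factor the characteristic polynomial to read off the algebraic multiplicities:
  χ_A(x) = (x + 2)^4

Step 2 — compute geometric multiplicities via the rank-nullity identity g(λ) = n − rank(A − λI):
  rank(A − (-2)·I) = 2, so dim ker(A − (-2)·I) = n − 2 = 2

Summary:
  λ = -2: algebraic multiplicity = 4, geometric multiplicity = 2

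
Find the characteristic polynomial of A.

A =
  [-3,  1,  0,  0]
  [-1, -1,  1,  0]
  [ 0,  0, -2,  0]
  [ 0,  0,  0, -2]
x^4 + 8*x^3 + 24*x^2 + 32*x + 16

Expanding det(x·I − A) (e.g. by cofactor expansion or by noting that A is similar to its Jordan form J, which has the same characteristic polynomial as A) gives
  χ_A(x) = x^4 + 8*x^3 + 24*x^2 + 32*x + 16
which factors as (x + 2)^4. The eigenvalues (with algebraic multiplicities) are λ = -2 with multiplicity 4.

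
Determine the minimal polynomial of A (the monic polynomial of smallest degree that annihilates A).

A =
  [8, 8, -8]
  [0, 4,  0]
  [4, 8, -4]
x^2 - 4*x

The characteristic polynomial is χ_A(x) = x*(x - 4)^2, so the eigenvalues are known. The minimal polynomial is
  m_A(x) = Π_λ (x − λ)^{k_λ}
where k_λ is the size of the *largest* Jordan block for λ (equivalently, the smallest k with (A − λI)^k v = 0 for every generalised eigenvector v of λ).

  λ = 0: largest Jordan block has size 1, contributing (x − 0)
  λ = 4: largest Jordan block has size 1, contributing (x − 4)

So m_A(x) = x*(x - 4) = x^2 - 4*x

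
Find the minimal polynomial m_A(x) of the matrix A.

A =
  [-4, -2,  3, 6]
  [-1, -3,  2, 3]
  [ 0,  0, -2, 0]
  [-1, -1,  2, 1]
x^3 + 6*x^2 + 12*x + 8

The characteristic polynomial is χ_A(x) = (x + 2)^4, so the eigenvalues are known. The minimal polynomial is
  m_A(x) = Π_λ (x − λ)^{k_λ}
where k_λ is the size of the *largest* Jordan block for λ (equivalently, the smallest k with (A − λI)^k v = 0 for every generalised eigenvector v of λ).

  λ = -2: largest Jordan block has size 3, contributing (x + 2)^3

So m_A(x) = (x + 2)^3 = x^3 + 6*x^2 + 12*x + 8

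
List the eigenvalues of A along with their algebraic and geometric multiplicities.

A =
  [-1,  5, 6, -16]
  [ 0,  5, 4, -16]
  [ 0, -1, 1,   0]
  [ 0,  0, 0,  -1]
λ = -1: alg = 2, geom = 2; λ = 3: alg = 2, geom = 1

Step 1 — factor the characteristic polynomial to read off the algebraic multiplicities:
  χ_A(x) = (x - 3)^2*(x + 1)^2

Step 2 — compute geometric multiplicities via the rank-nullity identity g(λ) = n − rank(A − λI):
  rank(A − (-1)·I) = 2, so dim ker(A − (-1)·I) = n − 2 = 2
  rank(A − (3)·I) = 3, so dim ker(A − (3)·I) = n − 3 = 1

Summary:
  λ = -1: algebraic multiplicity = 2, geometric multiplicity = 2
  λ = 3: algebraic multiplicity = 2, geometric multiplicity = 1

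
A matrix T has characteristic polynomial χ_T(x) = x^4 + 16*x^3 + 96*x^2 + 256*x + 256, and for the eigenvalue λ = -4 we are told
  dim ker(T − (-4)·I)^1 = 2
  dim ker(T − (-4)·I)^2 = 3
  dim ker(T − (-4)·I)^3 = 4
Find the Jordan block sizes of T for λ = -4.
Block sizes for λ = -4: [3, 1]

From the dimensions of kernels of powers, the number of Jordan blocks of size at least j is d_j − d_{j−1} where d_j = dim ker(N^j) (with d_0 = 0). Computing the differences gives [2, 1, 1].
The number of blocks of size exactly k is (#blocks of size ≥ k) − (#blocks of size ≥ k + 1), so the partition is: 1 block(s) of size 1, 1 block(s) of size 3.
In nonincreasing order the block sizes are [3, 1].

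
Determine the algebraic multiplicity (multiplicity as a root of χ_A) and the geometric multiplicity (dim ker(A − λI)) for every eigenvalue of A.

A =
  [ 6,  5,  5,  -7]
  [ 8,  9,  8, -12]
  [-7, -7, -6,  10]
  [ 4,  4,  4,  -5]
λ = 1: alg = 4, geom = 2

Step 1 — factor the characteristic polynomial to read off the algebraic multiplicities:
  χ_A(x) = (x - 1)^4

Step 2 — compute geometric multiplicities via the rank-nullity identity g(λ) = n − rank(A − λI):
  rank(A − (1)·I) = 2, so dim ker(A − (1)·I) = n − 2 = 2

Summary:
  λ = 1: algebraic multiplicity = 4, geometric multiplicity = 2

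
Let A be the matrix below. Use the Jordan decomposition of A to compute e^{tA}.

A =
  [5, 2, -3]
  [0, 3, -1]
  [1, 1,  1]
e^{tA} =
  [t^2*exp(3*t)/2 + 2*t*exp(3*t) + exp(3*t), t^2*exp(3*t)/2 + 2*t*exp(3*t), -t^2*exp(3*t) - 3*t*exp(3*t)]
  [-t^2*exp(3*t)/2, -t^2*exp(3*t)/2 + exp(3*t), t^2*exp(3*t) - t*exp(3*t)]
  [t*exp(3*t), t*exp(3*t), -2*t*exp(3*t) + exp(3*t)]

Strategy: write A = P · J · P⁻¹ where J is a Jordan canonical form, so e^{tA} = P · e^{tJ} · P⁻¹, and e^{tJ} can be computed block-by-block.

A has Jordan form
J =
  [3, 1, 0]
  [0, 3, 1]
  [0, 0, 3]
(up to reordering of blocks).

Per-block formulas:
  For a 3×3 Jordan block J_3(3): exp(t · J_3(3)) = e^(3t)·(I + t·N + (t^2/2)·N^2), where N is the 3×3 nilpotent shift.

After assembling e^{tJ} and conjugating by P, we get:

e^{tA} =
  [t^2*exp(3*t)/2 + 2*t*exp(3*t) + exp(3*t), t^2*exp(3*t)/2 + 2*t*exp(3*t), -t^2*exp(3*t) - 3*t*exp(3*t)]
  [-t^2*exp(3*t)/2, -t^2*exp(3*t)/2 + exp(3*t), t^2*exp(3*t) - t*exp(3*t)]
  [t*exp(3*t), t*exp(3*t), -2*t*exp(3*t) + exp(3*t)]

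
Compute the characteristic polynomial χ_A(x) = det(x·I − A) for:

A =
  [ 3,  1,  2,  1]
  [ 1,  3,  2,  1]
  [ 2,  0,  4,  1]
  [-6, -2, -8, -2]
x^4 - 8*x^3 + 24*x^2 - 32*x + 16

Expanding det(x·I − A) (e.g. by cofactor expansion or by noting that A is similar to its Jordan form J, which has the same characteristic polynomial as A) gives
  χ_A(x) = x^4 - 8*x^3 + 24*x^2 - 32*x + 16
which factors as (x - 2)^4. The eigenvalues (with algebraic multiplicities) are λ = 2 with multiplicity 4.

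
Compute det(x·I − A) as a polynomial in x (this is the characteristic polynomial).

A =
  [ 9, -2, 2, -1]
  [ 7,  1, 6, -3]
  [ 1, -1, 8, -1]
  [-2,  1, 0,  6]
x^4 - 24*x^3 + 216*x^2 - 864*x + 1296

Expanding det(x·I − A) (e.g. by cofactor expansion or by noting that A is similar to its Jordan form J, which has the same characteristic polynomial as A) gives
  χ_A(x) = x^4 - 24*x^3 + 216*x^2 - 864*x + 1296
which factors as (x - 6)^4. The eigenvalues (with algebraic multiplicities) are λ = 6 with multiplicity 4.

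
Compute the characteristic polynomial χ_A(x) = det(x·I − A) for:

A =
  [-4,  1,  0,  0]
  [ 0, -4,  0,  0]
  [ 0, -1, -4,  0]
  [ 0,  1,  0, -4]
x^4 + 16*x^3 + 96*x^2 + 256*x + 256

Expanding det(x·I − A) (e.g. by cofactor expansion or by noting that A is similar to its Jordan form J, which has the same characteristic polynomial as A) gives
  χ_A(x) = x^4 + 16*x^3 + 96*x^2 + 256*x + 256
which factors as (x + 4)^4. The eigenvalues (with algebraic multiplicities) are λ = -4 with multiplicity 4.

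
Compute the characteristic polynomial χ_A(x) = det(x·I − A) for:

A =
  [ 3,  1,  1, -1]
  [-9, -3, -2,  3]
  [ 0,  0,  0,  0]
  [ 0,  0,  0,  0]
x^4

Expanding det(x·I − A) (e.g. by cofactor expansion or by noting that A is similar to its Jordan form J, which has the same characteristic polynomial as A) gives
  χ_A(x) = x^4
which factors as x^4. The eigenvalues (with algebraic multiplicities) are λ = 0 with multiplicity 4.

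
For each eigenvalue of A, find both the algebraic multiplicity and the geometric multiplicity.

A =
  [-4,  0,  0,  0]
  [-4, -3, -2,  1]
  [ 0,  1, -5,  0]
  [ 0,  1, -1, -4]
λ = -4: alg = 4, geom = 2

Step 1 — factor the characteristic polynomial to read off the algebraic multiplicities:
  χ_A(x) = (x + 4)^4

Step 2 — compute geometric multiplicities via the rank-nullity identity g(λ) = n − rank(A − λI):
  rank(A − (-4)·I) = 2, so dim ker(A − (-4)·I) = n − 2 = 2

Summary:
  λ = -4: algebraic multiplicity = 4, geometric multiplicity = 2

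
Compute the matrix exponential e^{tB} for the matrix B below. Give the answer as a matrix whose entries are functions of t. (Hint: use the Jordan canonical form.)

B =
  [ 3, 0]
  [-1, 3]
e^{tB} =
  [exp(3*t), 0]
  [-t*exp(3*t), exp(3*t)]

Strategy: write B = P · J · P⁻¹ where J is a Jordan canonical form, so e^{tB} = P · e^{tJ} · P⁻¹, and e^{tJ} can be computed block-by-block.

B has Jordan form
J =
  [3, 1]
  [0, 3]
(up to reordering of blocks).

Per-block formulas:
  For a 2×2 Jordan block J_2(3): exp(t · J_2(3)) = e^(3t)·(I + t·N), where N is the 2×2 nilpotent shift.

After assembling e^{tJ} and conjugating by P, we get:

e^{tB} =
  [exp(3*t), 0]
  [-t*exp(3*t), exp(3*t)]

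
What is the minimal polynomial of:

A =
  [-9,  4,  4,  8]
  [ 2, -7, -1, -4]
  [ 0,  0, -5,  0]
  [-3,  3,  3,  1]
x^3 + 15*x^2 + 75*x + 125

The characteristic polynomial is χ_A(x) = (x + 5)^4, so the eigenvalues are known. The minimal polynomial is
  m_A(x) = Π_λ (x − λ)^{k_λ}
where k_λ is the size of the *largest* Jordan block for λ (equivalently, the smallest k with (A − λI)^k v = 0 for every generalised eigenvector v of λ).

  λ = -5: largest Jordan block has size 3, contributing (x + 5)^3

So m_A(x) = (x + 5)^3 = x^3 + 15*x^2 + 75*x + 125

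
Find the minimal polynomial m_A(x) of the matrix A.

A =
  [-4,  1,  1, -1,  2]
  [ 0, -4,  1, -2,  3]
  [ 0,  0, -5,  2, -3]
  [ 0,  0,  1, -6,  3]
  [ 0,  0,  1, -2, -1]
x^3 + 12*x^2 + 48*x + 64

The characteristic polynomial is χ_A(x) = (x + 4)^5, so the eigenvalues are known. The minimal polynomial is
  m_A(x) = Π_λ (x − λ)^{k_λ}
where k_λ is the size of the *largest* Jordan block for λ (equivalently, the smallest k with (A − λI)^k v = 0 for every generalised eigenvector v of λ).

  λ = -4: largest Jordan block has size 3, contributing (x + 4)^3

So m_A(x) = (x + 4)^3 = x^3 + 12*x^2 + 48*x + 64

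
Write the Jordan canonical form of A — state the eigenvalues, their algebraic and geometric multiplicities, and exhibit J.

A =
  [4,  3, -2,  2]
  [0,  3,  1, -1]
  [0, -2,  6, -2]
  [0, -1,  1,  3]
J_3(4) ⊕ J_1(4)

The characteristic polynomial is
  det(x·I − A) = x^4 - 16*x^3 + 96*x^2 - 256*x + 256 = (x - 4)^4

Eigenvalues and multiplicities (the geometric multiplicity of λ is n − rank(A − λI), which equals the number of Jordan blocks for λ):
  λ = 4: algebraic multiplicity = 4, geometric multiplicity = 2

Determining the block sizes for each eigenvalue:
  λ = 4: with am = 4 and gm = 2, the partition is not yet determined (e.g. several partitions of 4 into 2 parts exist). Let N = A − (4)·I. Computing rank(N^1) = 2, rank(N^2) = 1, rank(N^3) = 0; the number of blocks of size ≥ j is rank(N^{j−1}) − rank(N^j), giving [2, 1, 1]. So we have 1 block(s) of size 3, 1 block(s) of size 1 → block sizes [3, 1]

Assembling the blocks gives a Jordan form
J =
  [4, 1, 0, 0]
  [0, 4, 1, 0]
  [0, 0, 4, 0]
  [0, 0, 0, 4]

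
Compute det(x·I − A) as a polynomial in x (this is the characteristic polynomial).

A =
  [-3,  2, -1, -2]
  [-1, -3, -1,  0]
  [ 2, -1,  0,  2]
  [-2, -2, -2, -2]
x^4 + 8*x^3 + 24*x^2 + 32*x + 16

Expanding det(x·I − A) (e.g. by cofactor expansion or by noting that A is similar to its Jordan form J, which has the same characteristic polynomial as A) gives
  χ_A(x) = x^4 + 8*x^3 + 24*x^2 + 32*x + 16
which factors as (x + 2)^4. The eigenvalues (with algebraic multiplicities) are λ = -2 with multiplicity 4.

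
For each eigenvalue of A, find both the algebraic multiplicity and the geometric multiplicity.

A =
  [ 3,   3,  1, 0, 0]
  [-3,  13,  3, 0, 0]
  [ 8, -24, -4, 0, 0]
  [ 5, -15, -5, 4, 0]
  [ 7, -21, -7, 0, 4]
λ = 4: alg = 5, geom = 4

Step 1 — factor the characteristic polynomial to read off the algebraic multiplicities:
  χ_A(x) = (x - 4)^5

Step 2 — compute geometric multiplicities via the rank-nullity identity g(λ) = n − rank(A − λI):
  rank(A − (4)·I) = 1, so dim ker(A − (4)·I) = n − 1 = 4

Summary:
  λ = 4: algebraic multiplicity = 5, geometric multiplicity = 4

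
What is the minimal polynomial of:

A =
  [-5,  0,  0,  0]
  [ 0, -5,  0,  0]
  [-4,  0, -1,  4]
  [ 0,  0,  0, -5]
x^2 + 6*x + 5

The characteristic polynomial is χ_A(x) = (x + 1)*(x + 5)^3, so the eigenvalues are known. The minimal polynomial is
  m_A(x) = Π_λ (x − λ)^{k_λ}
where k_λ is the size of the *largest* Jordan block for λ (equivalently, the smallest k with (A − λI)^k v = 0 for every generalised eigenvector v of λ).

  λ = -5: largest Jordan block has size 1, contributing (x + 5)
  λ = -1: largest Jordan block has size 1, contributing (x + 1)

So m_A(x) = (x + 1)*(x + 5) = x^2 + 6*x + 5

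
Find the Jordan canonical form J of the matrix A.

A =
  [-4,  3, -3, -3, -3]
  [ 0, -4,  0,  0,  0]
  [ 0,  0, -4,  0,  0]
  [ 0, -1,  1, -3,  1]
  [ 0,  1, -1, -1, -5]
J_2(-4) ⊕ J_1(-4) ⊕ J_1(-4) ⊕ J_1(-4)

The characteristic polynomial is
  det(x·I − A) = x^5 + 20*x^4 + 160*x^3 + 640*x^2 + 1280*x + 1024 = (x + 4)^5

Eigenvalues and multiplicities (the geometric multiplicity of λ is n − rank(A − λI), which equals the number of Jordan blocks for λ):
  λ = -4: algebraic multiplicity = 5, geometric multiplicity = 4

Determining the block sizes for each eigenvalue:
  λ = -4: 4 blocks summing to 5 forces exactly one block of size 2 and the rest size 1 → block sizes [2, 1, 1, 1]

Assembling the blocks gives a Jordan form
J =
  [-4,  1,  0,  0,  0]
  [ 0, -4,  0,  0,  0]
  [ 0,  0, -4,  0,  0]
  [ 0,  0,  0, -4,  0]
  [ 0,  0,  0,  0, -4]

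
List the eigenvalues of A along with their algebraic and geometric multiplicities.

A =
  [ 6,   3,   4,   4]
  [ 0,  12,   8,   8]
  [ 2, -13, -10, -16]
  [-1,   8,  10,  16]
λ = 6: alg = 4, geom = 2

Step 1 — factor the characteristic polynomial to read off the algebraic multiplicities:
  χ_A(x) = (x - 6)^4

Step 2 — compute geometric multiplicities via the rank-nullity identity g(λ) = n − rank(A − λI):
  rank(A − (6)·I) = 2, so dim ker(A − (6)·I) = n − 2 = 2

Summary:
  λ = 6: algebraic multiplicity = 4, geometric multiplicity = 2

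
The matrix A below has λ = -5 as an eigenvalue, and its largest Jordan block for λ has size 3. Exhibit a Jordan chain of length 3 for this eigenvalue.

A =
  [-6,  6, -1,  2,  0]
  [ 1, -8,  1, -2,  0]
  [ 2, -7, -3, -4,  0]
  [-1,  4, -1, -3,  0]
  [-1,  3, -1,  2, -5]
A Jordan chain for λ = -5 of length 3:
v_1 = (3, 0, -1, 1, 0)ᵀ
v_2 = (-1, 1, 2, -1, -1)ᵀ
v_3 = (1, 0, 0, 0, 0)ᵀ

Let N = A − (-5)·I. We want v_3 with N^3 v_3 = 0 but N^2 v_3 ≠ 0; then v_{j-1} := N · v_j for j = 3, …, 2.

Pick v_3 = (1, 0, 0, 0, 0)ᵀ.
Then v_2 = N · v_3 = (-1, 1, 2, -1, -1)ᵀ.
Then v_1 = N · v_2 = (3, 0, -1, 1, 0)ᵀ.

Sanity check: (A − (-5)·I) v_1 = (0, 0, 0, 0, 0)ᵀ = 0. ✓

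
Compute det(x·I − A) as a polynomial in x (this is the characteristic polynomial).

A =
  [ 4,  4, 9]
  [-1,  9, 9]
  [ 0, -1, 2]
x^3 - 15*x^2 + 75*x - 125

Expanding det(x·I − A) (e.g. by cofactor expansion or by noting that A is similar to its Jordan form J, which has the same characteristic polynomial as A) gives
  χ_A(x) = x^3 - 15*x^2 + 75*x - 125
which factors as (x - 5)^3. The eigenvalues (with algebraic multiplicities) are λ = 5 with multiplicity 3.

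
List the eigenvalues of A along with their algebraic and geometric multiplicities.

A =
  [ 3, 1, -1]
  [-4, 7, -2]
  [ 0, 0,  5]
λ = 5: alg = 3, geom = 2

Step 1 — factor the characteristic polynomial to read off the algebraic multiplicities:
  χ_A(x) = (x - 5)^3

Step 2 — compute geometric multiplicities via the rank-nullity identity g(λ) = n − rank(A − λI):
  rank(A − (5)·I) = 1, so dim ker(A − (5)·I) = n − 1 = 2

Summary:
  λ = 5: algebraic multiplicity = 3, geometric multiplicity = 2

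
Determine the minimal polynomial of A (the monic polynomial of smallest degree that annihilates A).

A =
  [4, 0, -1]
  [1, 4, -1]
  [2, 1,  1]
x^3 - 9*x^2 + 27*x - 27

The characteristic polynomial is χ_A(x) = (x - 3)^3, so the eigenvalues are known. The minimal polynomial is
  m_A(x) = Π_λ (x − λ)^{k_λ}
where k_λ is the size of the *largest* Jordan block for λ (equivalently, the smallest k with (A − λI)^k v = 0 for every generalised eigenvector v of λ).

  λ = 3: largest Jordan block has size 3, contributing (x − 3)^3

So m_A(x) = (x - 3)^3 = x^3 - 9*x^2 + 27*x - 27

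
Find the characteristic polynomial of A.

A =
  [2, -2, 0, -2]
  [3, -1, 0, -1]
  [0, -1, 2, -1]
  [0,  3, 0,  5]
x^4 - 8*x^3 + 24*x^2 - 32*x + 16

Expanding det(x·I − A) (e.g. by cofactor expansion or by noting that A is similar to its Jordan form J, which has the same characteristic polynomial as A) gives
  χ_A(x) = x^4 - 8*x^3 + 24*x^2 - 32*x + 16
which factors as (x - 2)^4. The eigenvalues (with algebraic multiplicities) are λ = 2 with multiplicity 4.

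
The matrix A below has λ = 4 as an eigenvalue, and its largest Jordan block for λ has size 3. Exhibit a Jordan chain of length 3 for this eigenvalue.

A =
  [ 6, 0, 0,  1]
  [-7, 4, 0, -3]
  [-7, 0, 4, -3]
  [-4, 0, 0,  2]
A Jordan chain for λ = 4 of length 3:
v_1 = (0, -2, -2, 0)ᵀ
v_2 = (2, -7, -7, -4)ᵀ
v_3 = (1, 0, 0, 0)ᵀ

Let N = A − (4)·I. We want v_3 with N^3 v_3 = 0 but N^2 v_3 ≠ 0; then v_{j-1} := N · v_j for j = 3, …, 2.

Pick v_3 = (1, 0, 0, 0)ᵀ.
Then v_2 = N · v_3 = (2, -7, -7, -4)ᵀ.
Then v_1 = N · v_2 = (0, -2, -2, 0)ᵀ.

Sanity check: (A − (4)·I) v_1 = (0, 0, 0, 0)ᵀ = 0. ✓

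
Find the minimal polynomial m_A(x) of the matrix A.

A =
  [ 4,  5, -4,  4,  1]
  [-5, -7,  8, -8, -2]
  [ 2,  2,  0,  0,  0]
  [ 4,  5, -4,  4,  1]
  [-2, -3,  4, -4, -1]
x^3

The characteristic polynomial is χ_A(x) = x^5, so the eigenvalues are known. The minimal polynomial is
  m_A(x) = Π_λ (x − λ)^{k_λ}
where k_λ is the size of the *largest* Jordan block for λ (equivalently, the smallest k with (A − λI)^k v = 0 for every generalised eigenvector v of λ).

  λ = 0: largest Jordan block has size 3, contributing (x − 0)^3

So m_A(x) = x^3 = x^3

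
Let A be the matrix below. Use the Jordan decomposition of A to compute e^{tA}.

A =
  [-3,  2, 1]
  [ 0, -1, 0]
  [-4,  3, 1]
e^{tA} =
  [-2*t*exp(-t) + exp(-t), -t^2*exp(-t)/2 + 2*t*exp(-t), t*exp(-t)]
  [0, exp(-t), 0]
  [-4*t*exp(-t), -t^2*exp(-t) + 3*t*exp(-t), 2*t*exp(-t) + exp(-t)]

Strategy: write A = P · J · P⁻¹ where J is a Jordan canonical form, so e^{tA} = P · e^{tJ} · P⁻¹, and e^{tJ} can be computed block-by-block.

A has Jordan form
J =
  [-1,  1,  0]
  [ 0, -1,  1]
  [ 0,  0, -1]
(up to reordering of blocks).

Per-block formulas:
  For a 3×3 Jordan block J_3(-1): exp(t · J_3(-1)) = e^(-1t)·(I + t·N + (t^2/2)·N^2), where N is the 3×3 nilpotent shift.

After assembling e^{tJ} and conjugating by P, we get:

e^{tA} =
  [-2*t*exp(-t) + exp(-t), -t^2*exp(-t)/2 + 2*t*exp(-t), t*exp(-t)]
  [0, exp(-t), 0]
  [-4*t*exp(-t), -t^2*exp(-t) + 3*t*exp(-t), 2*t*exp(-t) + exp(-t)]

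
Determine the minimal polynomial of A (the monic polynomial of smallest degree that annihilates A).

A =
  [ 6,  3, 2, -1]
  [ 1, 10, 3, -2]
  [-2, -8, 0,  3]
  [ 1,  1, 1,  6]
x^4 - 22*x^3 + 181*x^2 - 660*x + 900

The characteristic polynomial is χ_A(x) = (x - 6)^2*(x - 5)^2, so the eigenvalues are known. The minimal polynomial is
  m_A(x) = Π_λ (x − λ)^{k_λ}
where k_λ is the size of the *largest* Jordan block for λ (equivalently, the smallest k with (A − λI)^k v = 0 for every generalised eigenvector v of λ).

  λ = 5: largest Jordan block has size 2, contributing (x − 5)^2
  λ = 6: largest Jordan block has size 2, contributing (x − 6)^2

So m_A(x) = (x - 6)^2*(x - 5)^2 = x^4 - 22*x^3 + 181*x^2 - 660*x + 900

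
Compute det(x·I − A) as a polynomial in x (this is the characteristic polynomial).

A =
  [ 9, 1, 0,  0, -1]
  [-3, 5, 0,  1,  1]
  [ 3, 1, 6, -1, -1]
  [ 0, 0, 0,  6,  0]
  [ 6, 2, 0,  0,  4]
x^5 - 30*x^4 + 360*x^3 - 2160*x^2 + 6480*x - 7776

Expanding det(x·I − A) (e.g. by cofactor expansion or by noting that A is similar to its Jordan form J, which has the same characteristic polynomial as A) gives
  χ_A(x) = x^5 - 30*x^4 + 360*x^3 - 2160*x^2 + 6480*x - 7776
which factors as (x - 6)^5. The eigenvalues (with algebraic multiplicities) are λ = 6 with multiplicity 5.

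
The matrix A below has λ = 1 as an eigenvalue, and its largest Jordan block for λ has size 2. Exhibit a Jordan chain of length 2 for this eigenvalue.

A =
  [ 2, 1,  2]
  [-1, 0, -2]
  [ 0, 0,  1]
A Jordan chain for λ = 1 of length 2:
v_1 = (1, -1, 0)ᵀ
v_2 = (1, 0, 0)ᵀ

Let N = A − (1)·I. We want v_2 with N^2 v_2 = 0 but N^1 v_2 ≠ 0; then v_{j-1} := N · v_j for j = 2, …, 2.

Pick v_2 = (1, 0, 0)ᵀ.
Then v_1 = N · v_2 = (1, -1, 0)ᵀ.

Sanity check: (A − (1)·I) v_1 = (0, 0, 0)ᵀ = 0. ✓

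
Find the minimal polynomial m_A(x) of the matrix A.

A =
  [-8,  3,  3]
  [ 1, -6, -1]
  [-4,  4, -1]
x^2 + 10*x + 25

The characteristic polynomial is χ_A(x) = (x + 5)^3, so the eigenvalues are known. The minimal polynomial is
  m_A(x) = Π_λ (x − λ)^{k_λ}
where k_λ is the size of the *largest* Jordan block for λ (equivalently, the smallest k with (A − λI)^k v = 0 for every generalised eigenvector v of λ).

  λ = -5: largest Jordan block has size 2, contributing (x + 5)^2

So m_A(x) = (x + 5)^2 = x^2 + 10*x + 25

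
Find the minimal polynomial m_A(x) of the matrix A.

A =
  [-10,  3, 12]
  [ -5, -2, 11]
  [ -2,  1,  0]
x^3 + 12*x^2 + 48*x + 64

The characteristic polynomial is χ_A(x) = (x + 4)^3, so the eigenvalues are known. The minimal polynomial is
  m_A(x) = Π_λ (x − λ)^{k_λ}
where k_λ is the size of the *largest* Jordan block for λ (equivalently, the smallest k with (A − λI)^k v = 0 for every generalised eigenvector v of λ).

  λ = -4: largest Jordan block has size 3, contributing (x + 4)^3

So m_A(x) = (x + 4)^3 = x^3 + 12*x^2 + 48*x + 64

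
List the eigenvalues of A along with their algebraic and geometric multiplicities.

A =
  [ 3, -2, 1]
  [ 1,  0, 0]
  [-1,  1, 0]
λ = 1: alg = 3, geom = 1

Step 1 — factor the characteristic polynomial to read off the algebraic multiplicities:
  χ_A(x) = (x - 1)^3

Step 2 — compute geometric multiplicities via the rank-nullity identity g(λ) = n − rank(A − λI):
  rank(A − (1)·I) = 2, so dim ker(A − (1)·I) = n − 2 = 1

Summary:
  λ = 1: algebraic multiplicity = 3, geometric multiplicity = 1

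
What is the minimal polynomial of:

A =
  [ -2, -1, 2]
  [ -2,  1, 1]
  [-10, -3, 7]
x^3 - 6*x^2 + 12*x - 8

The characteristic polynomial is χ_A(x) = (x - 2)^3, so the eigenvalues are known. The minimal polynomial is
  m_A(x) = Π_λ (x − λ)^{k_λ}
where k_λ is the size of the *largest* Jordan block for λ (equivalently, the smallest k with (A − λI)^k v = 0 for every generalised eigenvector v of λ).

  λ = 2: largest Jordan block has size 3, contributing (x − 2)^3

So m_A(x) = (x - 2)^3 = x^3 - 6*x^2 + 12*x - 8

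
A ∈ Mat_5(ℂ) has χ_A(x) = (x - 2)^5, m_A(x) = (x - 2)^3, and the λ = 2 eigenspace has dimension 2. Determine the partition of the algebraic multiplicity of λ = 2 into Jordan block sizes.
Block sizes for λ = 2: [3, 2]

Step 1 — from the characteristic polynomial, algebraic multiplicity of λ = 2 is 5. From dim ker(A − (2)·I) = 2, there are exactly 2 Jordan blocks for λ = 2.
Step 2 — from the minimal polynomial, the factor (x − 2)^3 tells us the largest block for λ = 2 has size 3.
Step 3 — with total size 5, 2 blocks, and largest block 3, the block sizes (in nonincreasing order) are [3, 2].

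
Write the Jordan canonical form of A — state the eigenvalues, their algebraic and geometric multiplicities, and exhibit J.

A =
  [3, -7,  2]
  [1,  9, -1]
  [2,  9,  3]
J_3(5)

The characteristic polynomial is
  det(x·I − A) = x^3 - 15*x^2 + 75*x - 125 = (x - 5)^3

Eigenvalues and multiplicities (the geometric multiplicity of λ is n − rank(A − λI), which equals the number of Jordan blocks for λ):
  λ = 5: algebraic multiplicity = 3, geometric multiplicity = 1

Determining the block sizes for each eigenvalue:
  λ = 5: one block (gm = 1), so the single block has size am = 3 → block sizes [3]

Assembling the blocks gives a Jordan form
J =
  [5, 1, 0]
  [0, 5, 1]
  [0, 0, 5]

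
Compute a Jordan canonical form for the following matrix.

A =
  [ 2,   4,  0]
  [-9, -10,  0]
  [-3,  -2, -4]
J_2(-4) ⊕ J_1(-4)

The characteristic polynomial is
  det(x·I − A) = x^3 + 12*x^2 + 48*x + 64 = (x + 4)^3

Eigenvalues and multiplicities (the geometric multiplicity of λ is n − rank(A − λI), which equals the number of Jordan blocks for λ):
  λ = -4: algebraic multiplicity = 3, geometric multiplicity = 2

Determining the block sizes for each eigenvalue:
  λ = -4: 2 blocks summing to 3 forces exactly one block of size 2 and the rest size 1 → block sizes [2, 1]

Assembling the blocks gives a Jordan form
J =
  [-4,  1,  0]
  [ 0, -4,  0]
  [ 0,  0, -4]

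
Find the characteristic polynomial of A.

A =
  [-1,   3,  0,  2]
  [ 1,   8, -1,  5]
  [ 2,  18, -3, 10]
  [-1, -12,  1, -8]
x^4 + 4*x^3 + 6*x^2 + 4*x + 1

Expanding det(x·I − A) (e.g. by cofactor expansion or by noting that A is similar to its Jordan form J, which has the same characteristic polynomial as A) gives
  χ_A(x) = x^4 + 4*x^3 + 6*x^2 + 4*x + 1
which factors as (x + 1)^4. The eigenvalues (with algebraic multiplicities) are λ = -1 with multiplicity 4.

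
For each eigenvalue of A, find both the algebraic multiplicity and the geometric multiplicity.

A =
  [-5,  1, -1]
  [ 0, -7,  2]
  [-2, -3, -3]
λ = -5: alg = 3, geom = 1

Step 1 — factor the characteristic polynomial to read off the algebraic multiplicities:
  χ_A(x) = (x + 5)^3

Step 2 — compute geometric multiplicities via the rank-nullity identity g(λ) = n − rank(A − λI):
  rank(A − (-5)·I) = 2, so dim ker(A − (-5)·I) = n − 2 = 1

Summary:
  λ = -5: algebraic multiplicity = 3, geometric multiplicity = 1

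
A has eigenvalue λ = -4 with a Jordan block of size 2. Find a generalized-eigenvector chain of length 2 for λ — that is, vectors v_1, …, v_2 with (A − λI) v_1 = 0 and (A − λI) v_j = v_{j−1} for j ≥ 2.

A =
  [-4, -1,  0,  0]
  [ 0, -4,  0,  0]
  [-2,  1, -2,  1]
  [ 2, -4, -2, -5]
A Jordan chain for λ = -4 of length 2:
v_1 = (-1, 0, 1, -4)ᵀ
v_2 = (0, 1, 0, 0)ᵀ

Let N = A − (-4)·I. We want v_2 with N^2 v_2 = 0 but N^1 v_2 ≠ 0; then v_{j-1} := N · v_j for j = 2, …, 2.

Pick v_2 = (0, 1, 0, 0)ᵀ.
Then v_1 = N · v_2 = (-1, 0, 1, -4)ᵀ.

Sanity check: (A − (-4)·I) v_1 = (0, 0, 0, 0)ᵀ = 0. ✓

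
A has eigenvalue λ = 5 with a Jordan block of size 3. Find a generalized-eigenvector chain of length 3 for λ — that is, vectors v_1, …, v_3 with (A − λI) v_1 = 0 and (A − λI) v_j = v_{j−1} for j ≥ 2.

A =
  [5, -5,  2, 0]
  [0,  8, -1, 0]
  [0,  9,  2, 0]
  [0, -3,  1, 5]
A Jordan chain for λ = 5 of length 3:
v_1 = (3, 0, 0, 0)ᵀ
v_2 = (-5, 3, 9, -3)ᵀ
v_3 = (0, 1, 0, 0)ᵀ

Let N = A − (5)·I. We want v_3 with N^3 v_3 = 0 but N^2 v_3 ≠ 0; then v_{j-1} := N · v_j for j = 3, …, 2.

Pick v_3 = (0, 1, 0, 0)ᵀ.
Then v_2 = N · v_3 = (-5, 3, 9, -3)ᵀ.
Then v_1 = N · v_2 = (3, 0, 0, 0)ᵀ.

Sanity check: (A − (5)·I) v_1 = (0, 0, 0, 0)ᵀ = 0. ✓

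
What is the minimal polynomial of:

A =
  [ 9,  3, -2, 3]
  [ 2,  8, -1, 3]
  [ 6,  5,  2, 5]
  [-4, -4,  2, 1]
x^3 - 15*x^2 + 75*x - 125

The characteristic polynomial is χ_A(x) = (x - 5)^4, so the eigenvalues are known. The minimal polynomial is
  m_A(x) = Π_λ (x − λ)^{k_λ}
where k_λ is the size of the *largest* Jordan block for λ (equivalently, the smallest k with (A − λI)^k v = 0 for every generalised eigenvector v of λ).

  λ = 5: largest Jordan block has size 3, contributing (x − 5)^3

So m_A(x) = (x - 5)^3 = x^3 - 15*x^2 + 75*x - 125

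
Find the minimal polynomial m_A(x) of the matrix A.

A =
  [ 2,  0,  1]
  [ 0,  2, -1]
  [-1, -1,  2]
x^3 - 6*x^2 + 12*x - 8

The characteristic polynomial is χ_A(x) = (x - 2)^3, so the eigenvalues are known. The minimal polynomial is
  m_A(x) = Π_λ (x − λ)^{k_λ}
where k_λ is the size of the *largest* Jordan block for λ (equivalently, the smallest k with (A − λI)^k v = 0 for every generalised eigenvector v of λ).

  λ = 2: largest Jordan block has size 3, contributing (x − 2)^3

So m_A(x) = (x - 2)^3 = x^3 - 6*x^2 + 12*x - 8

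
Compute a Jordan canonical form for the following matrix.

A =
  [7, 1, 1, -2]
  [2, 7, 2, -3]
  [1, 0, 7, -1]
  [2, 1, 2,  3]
J_2(6) ⊕ J_2(6)

The characteristic polynomial is
  det(x·I − A) = x^4 - 24*x^3 + 216*x^2 - 864*x + 1296 = (x - 6)^4

Eigenvalues and multiplicities (the geometric multiplicity of λ is n − rank(A − λI), which equals the number of Jordan blocks for λ):
  λ = 6: algebraic multiplicity = 4, geometric multiplicity = 2

Determining the block sizes for each eigenvalue:
  λ = 6: with am = 4 and gm = 2, the partition is not yet determined (e.g. several partitions of 4 into 2 parts exist). Let N = A − (6)·I. Computing rank(N^1) = 2, rank(N^2) = 0; the number of blocks of size ≥ j is rank(N^{j−1}) − rank(N^j), giving [2, 2]. So we have 2 block(s) of size 2 → block sizes [2, 2]

Assembling the blocks gives a Jordan form
J =
  [6, 1, 0, 0]
  [0, 6, 0, 0]
  [0, 0, 6, 1]
  [0, 0, 0, 6]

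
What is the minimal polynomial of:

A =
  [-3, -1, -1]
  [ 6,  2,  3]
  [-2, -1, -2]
x^2 + 2*x + 1

The characteristic polynomial is χ_A(x) = (x + 1)^3, so the eigenvalues are known. The minimal polynomial is
  m_A(x) = Π_λ (x − λ)^{k_λ}
where k_λ is the size of the *largest* Jordan block for λ (equivalently, the smallest k with (A − λI)^k v = 0 for every generalised eigenvector v of λ).

  λ = -1: largest Jordan block has size 2, contributing (x + 1)^2

So m_A(x) = (x + 1)^2 = x^2 + 2*x + 1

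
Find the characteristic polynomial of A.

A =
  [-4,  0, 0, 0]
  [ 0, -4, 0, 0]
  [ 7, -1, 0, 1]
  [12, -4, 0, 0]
x^4 + 8*x^3 + 16*x^2

Expanding det(x·I − A) (e.g. by cofactor expansion or by noting that A is similar to its Jordan form J, which has the same characteristic polynomial as A) gives
  χ_A(x) = x^4 + 8*x^3 + 16*x^2
which factors as x^2*(x + 4)^2. The eigenvalues (with algebraic multiplicities) are λ = -4 with multiplicity 2, λ = 0 with multiplicity 2.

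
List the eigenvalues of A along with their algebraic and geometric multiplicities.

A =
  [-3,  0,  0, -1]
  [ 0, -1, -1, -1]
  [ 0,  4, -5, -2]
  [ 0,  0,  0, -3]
λ = -3: alg = 4, geom = 2

Step 1 — factor the characteristic polynomial to read off the algebraic multiplicities:
  χ_A(x) = (x + 3)^4

Step 2 — compute geometric multiplicities via the rank-nullity identity g(λ) = n − rank(A − λI):
  rank(A − (-3)·I) = 2, so dim ker(A − (-3)·I) = n − 2 = 2

Summary:
  λ = -3: algebraic multiplicity = 4, geometric multiplicity = 2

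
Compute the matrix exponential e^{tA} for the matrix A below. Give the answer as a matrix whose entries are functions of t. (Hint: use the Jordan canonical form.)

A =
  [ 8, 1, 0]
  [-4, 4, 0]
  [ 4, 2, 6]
e^{tA} =
  [2*t*exp(6*t) + exp(6*t), t*exp(6*t), 0]
  [-4*t*exp(6*t), -2*t*exp(6*t) + exp(6*t), 0]
  [4*t*exp(6*t), 2*t*exp(6*t), exp(6*t)]

Strategy: write A = P · J · P⁻¹ where J is a Jordan canonical form, so e^{tA} = P · e^{tJ} · P⁻¹, and e^{tJ} can be computed block-by-block.

A has Jordan form
J =
  [6, 1, 0]
  [0, 6, 0]
  [0, 0, 6]
(up to reordering of blocks).

Per-block formulas:
  For a 2×2 Jordan block J_2(6): exp(t · J_2(6)) = e^(6t)·(I + t·N), where N is the 2×2 nilpotent shift.
  For a 1×1 block at λ = 6: exp(t · [6]) = [e^(6t)].

After assembling e^{tJ} and conjugating by P, we get:

e^{tA} =
  [2*t*exp(6*t) + exp(6*t), t*exp(6*t), 0]
  [-4*t*exp(6*t), -2*t*exp(6*t) + exp(6*t), 0]
  [4*t*exp(6*t), 2*t*exp(6*t), exp(6*t)]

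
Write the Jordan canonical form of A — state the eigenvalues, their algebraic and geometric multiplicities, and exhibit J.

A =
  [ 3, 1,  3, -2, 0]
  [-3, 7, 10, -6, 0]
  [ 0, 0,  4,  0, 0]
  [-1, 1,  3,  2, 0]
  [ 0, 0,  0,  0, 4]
J_3(4) ⊕ J_1(4) ⊕ J_1(4)

The characteristic polynomial is
  det(x·I − A) = x^5 - 20*x^4 + 160*x^3 - 640*x^2 + 1280*x - 1024 = (x - 4)^5

Eigenvalues and multiplicities (the geometric multiplicity of λ is n − rank(A − λI), which equals the number of Jordan blocks for λ):
  λ = 4: algebraic multiplicity = 5, geometric multiplicity = 3

Determining the block sizes for each eigenvalue:
  λ = 4: with am = 5 and gm = 3, the partition is not yet determined (e.g. several partitions of 5 into 3 parts exist). Let N = A − (4)·I. Computing rank(N^1) = 2, rank(N^2) = 1, rank(N^3) = 0; the number of blocks of size ≥ j is rank(N^{j−1}) − rank(N^j), giving [3, 1, 1]. So we have 1 block(s) of size 3, 2 block(s) of size 1 → block sizes [3, 1, 1]

Assembling the blocks gives a Jordan form
J =
  [4, 1, 0, 0, 0]
  [0, 4, 1, 0, 0]
  [0, 0, 4, 0, 0]
  [0, 0, 0, 4, 0]
  [0, 0, 0, 0, 4]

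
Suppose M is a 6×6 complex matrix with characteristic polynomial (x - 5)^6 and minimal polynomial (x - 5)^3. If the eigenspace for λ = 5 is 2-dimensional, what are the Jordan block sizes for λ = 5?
Block sizes for λ = 5: [3, 3]

Step 1 — from the characteristic polynomial, algebraic multiplicity of λ = 5 is 6. From dim ker(M − (5)·I) = 2, there are exactly 2 Jordan blocks for λ = 5.
Step 2 — from the minimal polynomial, the factor (x − 5)^3 tells us the largest block for λ = 5 has size 3.
Step 3 — with total size 6, 2 blocks, and largest block 3, the block sizes (in nonincreasing order) are [3, 3].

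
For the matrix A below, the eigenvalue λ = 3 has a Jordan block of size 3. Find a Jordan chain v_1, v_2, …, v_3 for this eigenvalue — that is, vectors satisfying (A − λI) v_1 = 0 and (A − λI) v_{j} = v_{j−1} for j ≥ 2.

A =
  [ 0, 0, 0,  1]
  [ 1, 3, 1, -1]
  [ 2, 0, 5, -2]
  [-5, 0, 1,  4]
A Jordan chain for λ = 3 of length 3:
v_1 = (4, 4, 8, 12)ᵀ
v_2 = (-3, 1, 2, -5)ᵀ
v_3 = (1, 0, 0, 0)ᵀ

Let N = A − (3)·I. We want v_3 with N^3 v_3 = 0 but N^2 v_3 ≠ 0; then v_{j-1} := N · v_j for j = 3, …, 2.

Pick v_3 = (1, 0, 0, 0)ᵀ.
Then v_2 = N · v_3 = (-3, 1, 2, -5)ᵀ.
Then v_1 = N · v_2 = (4, 4, 8, 12)ᵀ.

Sanity check: (A − (3)·I) v_1 = (0, 0, 0, 0)ᵀ = 0. ✓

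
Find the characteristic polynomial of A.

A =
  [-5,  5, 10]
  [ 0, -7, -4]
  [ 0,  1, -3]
x^3 + 15*x^2 + 75*x + 125

Expanding det(x·I − A) (e.g. by cofactor expansion or by noting that A is similar to its Jordan form J, which has the same characteristic polynomial as A) gives
  χ_A(x) = x^3 + 15*x^2 + 75*x + 125
which factors as (x + 5)^3. The eigenvalues (with algebraic multiplicities) are λ = -5 with multiplicity 3.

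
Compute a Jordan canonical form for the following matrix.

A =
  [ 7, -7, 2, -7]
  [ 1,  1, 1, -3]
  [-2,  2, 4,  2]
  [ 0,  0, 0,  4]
J_3(4) ⊕ J_1(4)

The characteristic polynomial is
  det(x·I − A) = x^4 - 16*x^3 + 96*x^2 - 256*x + 256 = (x - 4)^4

Eigenvalues and multiplicities (the geometric multiplicity of λ is n − rank(A − λI), which equals the number of Jordan blocks for λ):
  λ = 4: algebraic multiplicity = 4, geometric multiplicity = 2

Determining the block sizes for each eigenvalue:
  λ = 4: with am = 4 and gm = 2, the partition is not yet determined (e.g. several partitions of 4 into 2 parts exist). Let N = A − (4)·I. Computing rank(N^1) = 2, rank(N^2) = 1, rank(N^3) = 0; the number of blocks of size ≥ j is rank(N^{j−1}) − rank(N^j), giving [2, 1, 1]. So we have 1 block(s) of size 3, 1 block(s) of size 1 → block sizes [3, 1]

Assembling the blocks gives a Jordan form
J =
  [4, 1, 0, 0]
  [0, 4, 1, 0]
  [0, 0, 4, 0]
  [0, 0, 0, 4]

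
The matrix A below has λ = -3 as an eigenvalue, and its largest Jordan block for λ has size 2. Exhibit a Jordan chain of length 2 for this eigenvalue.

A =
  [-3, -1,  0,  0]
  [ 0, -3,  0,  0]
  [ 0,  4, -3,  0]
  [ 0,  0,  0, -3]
A Jordan chain for λ = -3 of length 2:
v_1 = (-1, 0, 4, 0)ᵀ
v_2 = (0, 1, 0, 0)ᵀ

Let N = A − (-3)·I. We want v_2 with N^2 v_2 = 0 but N^1 v_2 ≠ 0; then v_{j-1} := N · v_j for j = 2, …, 2.

Pick v_2 = (0, 1, 0, 0)ᵀ.
Then v_1 = N · v_2 = (-1, 0, 4, 0)ᵀ.

Sanity check: (A − (-3)·I) v_1 = (0, 0, 0, 0)ᵀ = 0. ✓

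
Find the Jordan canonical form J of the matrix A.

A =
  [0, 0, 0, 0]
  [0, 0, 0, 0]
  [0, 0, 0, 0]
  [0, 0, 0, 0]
J_1(0) ⊕ J_1(0) ⊕ J_1(0) ⊕ J_1(0)

The characteristic polynomial is
  det(x·I − A) = x^4

Eigenvalues and multiplicities (the geometric multiplicity of λ is n − rank(A − λI), which equals the number of Jordan blocks for λ):
  λ = 0: algebraic multiplicity = 4, geometric multiplicity = 4

Determining the block sizes for each eigenvalue:
  λ = 0: gm = am = 4, so every block has size 1 → block sizes [1, 1, 1, 1]

Assembling the blocks gives a Jordan form
J =
  [0, 0, 0, 0]
  [0, 0, 0, 0]
  [0, 0, 0, 0]
  [0, 0, 0, 0]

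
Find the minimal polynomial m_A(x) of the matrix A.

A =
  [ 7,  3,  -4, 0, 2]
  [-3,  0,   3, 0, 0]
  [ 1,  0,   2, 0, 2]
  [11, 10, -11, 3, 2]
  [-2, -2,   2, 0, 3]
x^3 - 9*x^2 + 27*x - 27

The characteristic polynomial is χ_A(x) = (x - 3)^5, so the eigenvalues are known. The minimal polynomial is
  m_A(x) = Π_λ (x − λ)^{k_λ}
where k_λ is the size of the *largest* Jordan block for λ (equivalently, the smallest k with (A − λI)^k v = 0 for every generalised eigenvector v of λ).

  λ = 3: largest Jordan block has size 3, contributing (x − 3)^3

So m_A(x) = (x - 3)^3 = x^3 - 9*x^2 + 27*x - 27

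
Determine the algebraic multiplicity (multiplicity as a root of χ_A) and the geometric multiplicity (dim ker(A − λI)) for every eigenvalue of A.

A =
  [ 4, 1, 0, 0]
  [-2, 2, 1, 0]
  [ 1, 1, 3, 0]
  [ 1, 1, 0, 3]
λ = 3: alg = 4, geom = 2

Step 1 — factor the characteristic polynomial to read off the algebraic multiplicities:
  χ_A(x) = (x - 3)^4

Step 2 — compute geometric multiplicities via the rank-nullity identity g(λ) = n − rank(A − λI):
  rank(A − (3)·I) = 2, so dim ker(A − (3)·I) = n − 2 = 2

Summary:
  λ = 3: algebraic multiplicity = 4, geometric multiplicity = 2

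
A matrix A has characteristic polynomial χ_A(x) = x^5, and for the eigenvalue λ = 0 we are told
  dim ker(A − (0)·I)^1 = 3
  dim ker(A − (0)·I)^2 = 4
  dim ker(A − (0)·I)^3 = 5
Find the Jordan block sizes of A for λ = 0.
Block sizes for λ = 0: [3, 1, 1]

From the dimensions of kernels of powers, the number of Jordan blocks of size at least j is d_j − d_{j−1} where d_j = dim ker(N^j) (with d_0 = 0). Computing the differences gives [3, 1, 1].
The number of blocks of size exactly k is (#blocks of size ≥ k) − (#blocks of size ≥ k + 1), so the partition is: 2 block(s) of size 1, 1 block(s) of size 3.
In nonincreasing order the block sizes are [3, 1, 1].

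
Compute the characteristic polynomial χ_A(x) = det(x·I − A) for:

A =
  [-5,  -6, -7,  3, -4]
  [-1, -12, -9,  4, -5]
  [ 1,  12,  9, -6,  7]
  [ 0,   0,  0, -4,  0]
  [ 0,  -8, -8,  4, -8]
x^5 + 20*x^4 + 160*x^3 + 640*x^2 + 1280*x + 1024

Expanding det(x·I − A) (e.g. by cofactor expansion or by noting that A is similar to its Jordan form J, which has the same characteristic polynomial as A) gives
  χ_A(x) = x^5 + 20*x^4 + 160*x^3 + 640*x^2 + 1280*x + 1024
which factors as (x + 4)^5. The eigenvalues (with algebraic multiplicities) are λ = -4 with multiplicity 5.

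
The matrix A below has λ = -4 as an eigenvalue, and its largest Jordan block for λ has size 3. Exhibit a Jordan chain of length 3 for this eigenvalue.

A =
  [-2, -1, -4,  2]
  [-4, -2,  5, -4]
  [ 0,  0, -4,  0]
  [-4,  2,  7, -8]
A Jordan chain for λ = -4 of length 3:
v_1 = (1, -2, 0, -2)ᵀ
v_2 = (-4, 5, 0, 7)ᵀ
v_3 = (0, 0, 1, 0)ᵀ

Let N = A − (-4)·I. We want v_3 with N^3 v_3 = 0 but N^2 v_3 ≠ 0; then v_{j-1} := N · v_j for j = 3, …, 2.

Pick v_3 = (0, 0, 1, 0)ᵀ.
Then v_2 = N · v_3 = (-4, 5, 0, 7)ᵀ.
Then v_1 = N · v_2 = (1, -2, 0, -2)ᵀ.

Sanity check: (A − (-4)·I) v_1 = (0, 0, 0, 0)ᵀ = 0. ✓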